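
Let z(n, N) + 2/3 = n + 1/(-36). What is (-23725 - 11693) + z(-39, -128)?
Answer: -1276477/36 ≈ -35458.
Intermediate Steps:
z(n, N) = -25/36 + n (z(n, N) = -2/3 + (n + 1/(-36)) = -2/3 + (n - 1/36) = -2/3 + (-1/36 + n) = -25/36 + n)
(-23725 - 11693) + z(-39, -128) = (-23725 - 11693) + (-25/36 - 39) = -35418 - 1429/36 = -1276477/36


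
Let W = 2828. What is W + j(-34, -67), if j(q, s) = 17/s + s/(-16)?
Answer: 3035833/1072 ≈ 2831.9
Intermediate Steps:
j(q, s) = 17/s - s/16 (j(q, s) = 17/s + s*(-1/16) = 17/s - s/16)
W + j(-34, -67) = 2828 + (17/(-67) - 1/16*(-67)) = 2828 + (17*(-1/67) + 67/16) = 2828 + (-17/67 + 67/16) = 2828 + 4217/1072 = 3035833/1072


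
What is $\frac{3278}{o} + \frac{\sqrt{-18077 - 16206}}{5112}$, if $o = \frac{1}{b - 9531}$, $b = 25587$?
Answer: $52631568 + \frac{i \sqrt{34283}}{5112} \approx 5.2632 \cdot 10^{7} + 0.03622 i$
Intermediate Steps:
$o = \frac{1}{16056}$ ($o = \frac{1}{25587 - 9531} = \frac{1}{16056} \approx 6.2282 \cdot 10^{-5}$)
$\frac{3278}{o} + \frac{\sqrt{-18077 - 16206}}{5112} = 3278 \frac{1}{\frac{1}{16056}} + \frac{\sqrt{-18077 - 16206}}{5112} = 3278 \cdot 16056 + \sqrt{-34283} \cdot \frac{1}{5112} = 52631568 + i \sqrt{34283} \cdot \frac{1}{5112} = 52631568 + \frac{i \sqrt{34283}}{5112}$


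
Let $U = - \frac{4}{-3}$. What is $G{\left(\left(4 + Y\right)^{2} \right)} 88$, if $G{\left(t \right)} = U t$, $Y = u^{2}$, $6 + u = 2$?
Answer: $\frac{140800}{3} \approx 46933.0$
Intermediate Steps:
$u = -4$ ($u = -6 + 2 = -4$)
$Y = 16$ ($Y = \left(-4\right)^{2} = 16$)
$U = \frac{4}{3}$ ($U = \left(-4\right) \left(- \frac{1}{3}\right) = \frac{4}{3} \approx 1.3333$)
$G{\left(t \right)} = \frac{4 t}{3}$
$G{\left(\left(4 + Y\right)^{2} \right)} 88 = \frac{4 \left(4 + 16\right)^{2}}{3} \cdot 88 = \frac{4 \cdot 20^{2}}{3} \cdot 88 = \frac{4}{3} \cdot 400 \cdot 88 = \frac{1600}{3} \cdot 88 = \frac{140800}{3}$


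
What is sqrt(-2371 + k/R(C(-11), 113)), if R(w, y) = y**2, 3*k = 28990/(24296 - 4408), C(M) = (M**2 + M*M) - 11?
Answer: I*sqrt(6735862035926034)/1685508 ≈ 48.693*I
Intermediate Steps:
C(M) = -11 + 2*M**2 (C(M) = (M**2 + M**2) - 11 = 2*M**2 - 11 = -11 + 2*M**2)
k = 14495/29832 (k = (28990/(24296 - 4408))/3 = (28990/19888)/3 = (28990*(1/19888))/3 = (1/3)*(14495/9944) = 14495/29832 ≈ 0.48589)
sqrt(-2371 + k/R(C(-11), 113)) = sqrt(-2371 + 14495/(29832*(113**2))) = sqrt(-2371 + (14495/29832)/12769) = sqrt(-2371 + (14495/29832)*(1/12769)) = sqrt(-2371 + 14495/380924808) = sqrt(-903172705273/380924808) = I*sqrt(6735862035926034)/1685508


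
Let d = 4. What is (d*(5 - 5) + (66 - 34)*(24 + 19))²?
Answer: 1893376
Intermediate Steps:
(d*(5 - 5) + (66 - 34)*(24 + 19))² = (4*(5 - 5) + (66 - 34)*(24 + 19))² = (4*0 + 32*43)² = (0 + 1376)² = 1376² = 1893376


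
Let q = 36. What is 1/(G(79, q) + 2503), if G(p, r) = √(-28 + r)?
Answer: 2503/6265001 - 2*√2/6265001 ≈ 0.00039907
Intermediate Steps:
1/(G(79, q) + 2503) = 1/(√(-28 + 36) + 2503) = 1/(√8 + 2503) = 1/(2*√2 + 2503) = 1/(2503 + 2*√2)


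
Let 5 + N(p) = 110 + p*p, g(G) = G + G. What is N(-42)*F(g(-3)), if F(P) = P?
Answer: -11214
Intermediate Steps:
g(G) = 2*G
N(p) = 105 + p² (N(p) = -5 + (110 + p*p) = -5 + (110 + p²) = 105 + p²)
N(-42)*F(g(-3)) = (105 + (-42)²)*(2*(-3)) = (105 + 1764)*(-6) = 1869*(-6) = -11214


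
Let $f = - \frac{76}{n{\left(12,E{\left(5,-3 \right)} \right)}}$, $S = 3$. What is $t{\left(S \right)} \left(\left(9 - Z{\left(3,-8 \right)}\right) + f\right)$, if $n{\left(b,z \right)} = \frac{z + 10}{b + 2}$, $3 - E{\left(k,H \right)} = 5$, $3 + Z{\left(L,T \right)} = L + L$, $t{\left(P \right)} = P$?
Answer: $-381$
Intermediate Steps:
$Z{\left(L,T \right)} = -3 + 2 L$ ($Z{\left(L,T \right)} = -3 + \left(L + L\right) = -3 + 2 L$)
$E{\left(k,H \right)} = -2$ ($E{\left(k,H \right)} = 3 - 5 = -2$)
$n{\left(b,z \right)} = \frac{10 + z}{2 + b}$
$f = -133$ ($f = - \frac{76}{\frac{1}{2 + 12} \left(10 - 2\right)} = - \frac{76}{\frac{1}{14} \cdot 8} = - \frac{76}{\frac{4}{7}} = \left(-76\right) \frac{7}{4} = -133$)
$t{\left(S \right)} \left(\left(9 - Z{\left(3,-8 \right)}\right) + f\right) = 3 \left(\left(9 - \left(-3 + 2 \cdot 3\right)\right) - 133\right) = 3 \left(\left(9 - \left(-3 + 6\right)\right) - 133\right) = 3 \left(\left(9 - 3\right) - 133\right) = 3 \left(6 - 133\right) = 3 \left(-127\right) = -381$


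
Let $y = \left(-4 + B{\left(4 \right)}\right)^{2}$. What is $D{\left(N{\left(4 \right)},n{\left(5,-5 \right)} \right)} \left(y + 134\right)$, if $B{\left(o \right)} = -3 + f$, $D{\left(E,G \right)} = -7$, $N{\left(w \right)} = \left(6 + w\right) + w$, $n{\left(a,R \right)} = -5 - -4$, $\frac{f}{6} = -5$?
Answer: $-10521$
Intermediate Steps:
$f = -30$ ($f = 6 \left(-5\right) = -30$)
$n{\left(a,R \right)} = -1$ ($n{\left(a,R \right)} = -5 + 4 = -1$)
$N{\left(w \right)} = 6 + 2 w$
$B{\left(o \right)} = -33$ ($B{\left(o \right)} = -3 - 30 = -33$)
$y = 1369$ ($y = \left(-4 - 33\right)^{2} = \left(-37\right)^{2} = 1369$)
$D{\left(N{\left(4 \right)},n{\left(5,-5 \right)} \right)} \left(y + 134\right) = - 7 \left(1369 + 134\right) = \left(-7\right) 1503 = -10521$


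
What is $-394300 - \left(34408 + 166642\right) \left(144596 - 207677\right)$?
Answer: $12682040750$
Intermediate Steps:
$-394300 - \left(34408 + 166642\right) \left(144596 - 207677\right) = -394300 - 201050 \left(-63081\right) = -394300 - -12682435050 = -394300 + 12682435050 = 12682040750$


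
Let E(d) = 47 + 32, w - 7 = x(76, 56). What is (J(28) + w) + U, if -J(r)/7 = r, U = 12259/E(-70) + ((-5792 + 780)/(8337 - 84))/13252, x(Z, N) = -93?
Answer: -39134498654/308576133 ≈ -126.82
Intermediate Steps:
w = -86 (w = 7 - 93 = -86)
E(d) = 79
U = 47883970852/308576133 (U = 12259/79 + ((-5792 + 780)/(8337 - 84))/13252 = 12259*(1/79) - 5012/8253*(1/13252) = 12259/79 - 5012*1/8253*(1/13252) = 12259/79 - 716/1179*1/13252 = 12259/79 - 179/3906027 = 47883970852/308576133 ≈ 155.18)
J(r) = -7*r
(J(28) + w) + U = (-7*28 - 86) + 47883970852/308576133 = (-196 - 86) + 47883970852/308576133 = -282 + 47883970852/308576133 = -39134498654/308576133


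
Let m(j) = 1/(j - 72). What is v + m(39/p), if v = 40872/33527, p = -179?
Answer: 40180847/33338733 ≈ 1.2052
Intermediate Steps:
v = 3144/2579 (v = 40872*(1/33527) = 3144/2579 ≈ 1.2191)
m(j) = 1/(-72 + j)
v + m(39/p) = 3144/2579 + 1/(-72 + 39/(-179)) = 3144/2579 + 1/(-72 + 39*(-1/179)) = 3144/2579 + 1/(-72 - 39/179) = 3144/2579 + 1/(-12927/179) = 3144/2579 - 179/12927 = 40180847/33338733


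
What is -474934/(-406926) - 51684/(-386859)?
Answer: 34127342615/26237164239 ≈ 1.3007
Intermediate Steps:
-474934/(-406926) - 51684/(-386859) = -474934*(-1/406926) - 51684*(-1/386859) = 237467/203463 + 17228/128953 = 34127342615/26237164239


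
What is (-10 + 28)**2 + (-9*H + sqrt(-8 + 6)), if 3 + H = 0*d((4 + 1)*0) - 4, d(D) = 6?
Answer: 387 + I*sqrt(2) ≈ 387.0 + 1.4142*I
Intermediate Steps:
H = -7 (H = -3 + (0*6 - 4) = -3 + (0 - 4) = -3 - 4 = -7)
(-10 + 28)**2 + (-9*H + sqrt(-8 + 6)) = (-10 + 28)**2 + (-9*(-7) + sqrt(-8 + 6)) = 18**2 + (63 + sqrt(-2)) = 324 + (63 + I*sqrt(2)) = 387 + I*sqrt(2)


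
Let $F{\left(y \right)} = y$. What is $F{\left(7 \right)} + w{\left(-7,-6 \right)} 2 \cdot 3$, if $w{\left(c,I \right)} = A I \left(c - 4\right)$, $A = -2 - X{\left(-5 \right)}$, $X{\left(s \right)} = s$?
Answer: $1195$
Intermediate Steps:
$A = 3$ ($A = -2 - -5 = -2 + 5 = 3$)
$w{\left(c,I \right)} = 3 I \left(-4 + c\right)$ ($w{\left(c,I \right)} = 3 I \left(c - 4\right) = 3 I \left(-4 + c\right)$)
$F{\left(7 \right)} + w{\left(-7,-6 \right)} 2 \cdot 3 = 7 + 3 \left(-6\right) \left(-4 - 7\right) 2 \cdot 3 = 7 + 3 \left(-6\right) \left(-11\right) 6 = 7 + 198 \cdot 6 = 7 + 1188 = 1195$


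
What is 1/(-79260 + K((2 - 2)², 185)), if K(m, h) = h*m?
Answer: -1/79260 ≈ -1.2617e-5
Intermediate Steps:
1/(-79260 + K((2 - 2)², 185)) = 1/(-79260 + 185*(2 - 2)²) = 1/(-79260 + 185*0²) = 1/(-79260 + 185*0) = 1/(-79260 + 0) = 1/(-79260) = -1/79260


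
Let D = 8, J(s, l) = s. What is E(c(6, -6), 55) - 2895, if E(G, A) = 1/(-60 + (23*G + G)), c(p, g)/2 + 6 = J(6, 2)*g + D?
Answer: -4898341/1692 ≈ -2895.0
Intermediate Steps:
c(p, g) = 4 + 12*g (c(p, g) = -12 + 2*(6*g + 8) = -12 + 2*(8 + 6*g) = -12 + (16 + 12*g) = 4 + 12*g)
E(G, A) = 1/(-60 + 24*G)
E(c(6, -6), 55) - 2895 = 1/(12*(-5 + 2*(4 + 12*(-6)))) - 2895 = 1/(12*(-5 + 2*(4 - 72))) - 2895 = 1/(12*(-5 + 2*(-68))) - 2895 = 1/(12*(-5 - 136)) - 2895 = (1/12)/(-141) - 2895 = (1/12)*(-1/141) - 2895 = -1/1692 - 2895 = -4898341/1692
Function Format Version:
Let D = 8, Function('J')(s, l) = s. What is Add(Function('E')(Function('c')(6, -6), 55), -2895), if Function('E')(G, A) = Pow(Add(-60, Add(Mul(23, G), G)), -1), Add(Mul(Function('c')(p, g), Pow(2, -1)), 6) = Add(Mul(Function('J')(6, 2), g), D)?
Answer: Rational(-4898341, 1692) ≈ -2895.0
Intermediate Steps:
Function('c')(p, g) = Add(4, Mul(12, g)) (Function('c')(p, g) = Add(-12, Mul(2, Add(Mul(6, g), 8))) = Add(-12, Mul(2, Add(8, Mul(6, g)))) = Add(-12, Add(16, Mul(12, g))) = Add(4, Mul(12, g)))
Function('E')(G, A) = Pow(Add(-60, Mul(24, G)), -1)
Add(Function('E')(Function('c')(6, -6), 55), -2895) = Add(Mul(Rational(1, 12), Pow(Add(-5, Mul(2, Add(4, Mul(12, -6)))), -1)), -2895) = Add(Mul(Rational(1, 12), Pow(Add(-5, Mul(2, Add(4, -72))), -1)), -2895) = Add(Mul(Rational(1, 12), Pow(Add(-5, Mul(2, -68)), -1)), -2895) = Add(Mul(Rational(1, 12), Pow(Add(-5, -136), -1)), -2895) = Add(Mul(Rational(1, 12), Pow(-141, -1)), -2895) = Add(Mul(Rational(1, 12), Rational(-1, 141)), -2895) = Add(Rational(-1, 1692), -2895) = Rational(-4898341, 1692)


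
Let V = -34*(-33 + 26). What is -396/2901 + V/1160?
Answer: 38513/560860 ≈ 0.068668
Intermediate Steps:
V = 238 (V = -34*(-7) = 238)
-396/2901 + V/1160 = -396/2901 + 238/1160 = -396*1/2901 + 238*(1/1160) = -132/967 + 119/580 = 38513/560860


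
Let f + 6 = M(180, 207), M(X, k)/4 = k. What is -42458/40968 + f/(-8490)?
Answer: -32845343/28984860 ≈ -1.1332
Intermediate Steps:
M(X, k) = 4*k
f = 822 (f = -6 + 4*207 = -6 + 828 = 822)
-42458/40968 + f/(-8490) = -42458/40968 + 822/(-8490) = -42458*1/40968 + 822*(-1/8490) = -21229/20484 - 137/1415 = -32845343/28984860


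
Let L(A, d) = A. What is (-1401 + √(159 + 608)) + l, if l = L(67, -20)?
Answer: -1334 + √767 ≈ -1306.3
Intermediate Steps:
l = 67
(-1401 + √(159 + 608)) + l = (-1401 + √(159 + 608)) + 67 = (-1401 + √767) + 67 = -1334 + √767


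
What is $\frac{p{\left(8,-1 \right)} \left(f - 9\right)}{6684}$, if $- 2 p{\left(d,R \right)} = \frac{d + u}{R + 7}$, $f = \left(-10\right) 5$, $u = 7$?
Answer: $\frac{295}{26736} \approx 0.011034$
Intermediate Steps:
$f = -50$
$p{\left(d,R \right)} = - \frac{7 + d}{2 \left(7 + R\right)}$ ($p{\left(d,R \right)} = - \frac{\left(d + 7\right) \frac{1}{R + 7}}{2} = - \frac{\left(7 + d\right) \frac{1}{7 + R}}{2} = - \frac{\frac{1}{7 + R} \left(7 + d\right)}{2} = - \frac{7 + d}{2 \left(7 + R\right)}$)
$\frac{p{\left(8,-1 \right)} \left(f - 9\right)}{6684} = \frac{\frac{-7 - 8}{2 \left(7 - 1\right)} \left(-50 - 9\right)}{6684} = \frac{-7 - 8}{2 \cdot 6} \left(-59\right) \frac{1}{6684} = \frac{1}{2} \cdot \frac{1}{6} \left(-15\right) \left(-59\right) \frac{1}{6684} = \left(- \frac{5}{4}\right) \left(-59\right) \frac{1}{6684} = \frac{295}{4} \cdot \frac{1}{6684} = \frac{295}{26736}$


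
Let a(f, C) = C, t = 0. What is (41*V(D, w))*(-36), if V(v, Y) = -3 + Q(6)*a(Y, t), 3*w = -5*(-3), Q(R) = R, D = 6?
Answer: 4428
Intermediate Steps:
w = 5 (w = (-5*(-3))/3 = (⅓)*15 = 5)
V(v, Y) = -3 (V(v, Y) = -3 + 6*0 = -3 + 0 = -3)
(41*V(D, w))*(-36) = (41*(-3))*(-36) = -123*(-36) = 4428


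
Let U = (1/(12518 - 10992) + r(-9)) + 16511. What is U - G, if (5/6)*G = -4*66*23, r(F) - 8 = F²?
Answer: 182253237/7630 ≈ 23886.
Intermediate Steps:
r(F) = 8 + F²
U = 25331601/1526 (U = (1/(12518 - 10992) + (8 + (-9)²)) + 16511 = (1/1526 + (8 + 81)) + 16511 = (1/1526 + 89) + 16511 = 135815/1526 + 16511 = 25331601/1526 ≈ 16600.)
G = -36432/5 (G = 6*(-4*66*23)/5 = 6*(-264*23)/5 = (6/5)*(-6072) = -36432/5 ≈ -7286.4)
U - G = 25331601/1526 - 1*(-36432/5) = 25331601/1526 + 36432/5 = 182253237/7630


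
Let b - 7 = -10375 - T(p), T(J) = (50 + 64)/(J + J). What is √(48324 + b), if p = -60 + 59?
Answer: √38013 ≈ 194.97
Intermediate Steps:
p = -1
T(J) = 57/J (T(J) = 114/((2*J)) = 114*(1/(2*J)) = 57/J)
b = -10311 (b = 7 + (-10375 - 57/(-1)) = 7 + (-10375 - 57*(-1)) = 7 + (-10375 - 1*(-57)) = 7 + (-10375 + 57) = 7 - 10318 = -10311)
√(48324 + b) = √(48324 - 10311) = √38013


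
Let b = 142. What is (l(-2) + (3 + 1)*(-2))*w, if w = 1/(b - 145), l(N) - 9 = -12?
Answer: 11/3 ≈ 3.6667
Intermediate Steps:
l(N) = -3 (l(N) = 9 - 12 = -3)
w = -⅓ (w = 1/(142 - 145) = 1/(-3) = -⅓ ≈ -0.33333)
(l(-2) + (3 + 1)*(-2))*w = (-3 + (3 + 1)*(-2))*(-⅓) = (-3 + 4*(-2))*(-⅓) = (-3 - 8)*(-⅓) = -11*(-⅓) = 11/3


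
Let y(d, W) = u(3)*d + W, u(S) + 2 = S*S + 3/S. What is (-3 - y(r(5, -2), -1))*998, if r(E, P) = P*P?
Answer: -33932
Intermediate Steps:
u(S) = -2 + S² + 3/S (u(S) = -2 + (S*S + 3/S) = -2 + (S² + 3/S) = -2 + S² + 3/S)
r(E, P) = P²
y(d, W) = W + 8*d (y(d, W) = (-2 + 3² + 3/3)*d + W = (-2 + 9 + 3*(⅓))*d + W = (-2 + 9 + 1)*d + W = 8*d + W = W + 8*d)
(-3 - y(r(5, -2), -1))*998 = (-3 - (-1 + 8*(-2)²))*998 = (-3 - (-1 + 8*4))*998 = (-3 - (-1 + 32))*998 = (-3 - 1*31)*998 = (-3 - 31)*998 = -34*998 = -33932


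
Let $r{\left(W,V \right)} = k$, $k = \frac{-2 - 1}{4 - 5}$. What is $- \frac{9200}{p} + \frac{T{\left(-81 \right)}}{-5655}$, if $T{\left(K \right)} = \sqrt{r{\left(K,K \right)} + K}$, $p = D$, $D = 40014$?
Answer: $- \frac{4600}{20007} - \frac{i \sqrt{78}}{5655} \approx -0.22992 - 0.0015618 i$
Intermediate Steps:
$k = 3$ ($k = - \frac{3}{-1} = \left(-3\right) \left(-1\right) = 3$)
$p = 40014$
$r{\left(W,V \right)} = 3$
$T{\left(K \right)} = \sqrt{3 + K}$
$- \frac{9200}{p} + \frac{T{\left(-81 \right)}}{-5655} = - \frac{9200}{40014} + \frac{\sqrt{3 - 81}}{-5655} = \left(-9200\right) \frac{1}{40014} + \sqrt{-78} \left(- \frac{1}{5655}\right) = - \frac{4600}{20007} + i \sqrt{78} \left(- \frac{1}{5655}\right) = - \frac{4600}{20007} - \frac{i \sqrt{78}}{5655}$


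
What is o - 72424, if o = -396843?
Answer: -469267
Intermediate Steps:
o - 72424 = -396843 - 72424 = -469267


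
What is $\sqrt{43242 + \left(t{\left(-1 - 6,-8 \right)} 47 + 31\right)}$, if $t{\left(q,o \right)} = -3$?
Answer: $2 \sqrt{10783} \approx 207.68$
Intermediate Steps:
$\sqrt{43242 + \left(t{\left(-1 - 6,-8 \right)} 47 + 31\right)} = \sqrt{43242 + \left(\left(-3\right) 47 + 31\right)} = \sqrt{43242 + \left(-141 + 31\right)} = \sqrt{43242 - 110} = \sqrt{43132} = 2 \sqrt{10783}$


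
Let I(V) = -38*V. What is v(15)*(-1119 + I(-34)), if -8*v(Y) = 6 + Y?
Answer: -3633/8 ≈ -454.13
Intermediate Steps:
v(Y) = -¾ - Y/8 (v(Y) = -(6 + Y)/8 = -¾ - Y/8)
v(15)*(-1119 + I(-34)) = (-¾ - ⅛*15)*(-1119 - 38*(-34)) = (-¾ - 15/8)*(-1119 + 1292) = -21/8*173 = -3633/8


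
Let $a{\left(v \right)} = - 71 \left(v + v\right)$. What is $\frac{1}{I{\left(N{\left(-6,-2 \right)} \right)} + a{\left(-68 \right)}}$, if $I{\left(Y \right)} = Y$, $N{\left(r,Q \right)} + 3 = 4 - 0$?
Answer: $\frac{1}{9657} \approx 0.00010355$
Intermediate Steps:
$N{\left(r,Q \right)} = 1$ ($N{\left(r,Q \right)} = -3 + \left(4 - 0\right) = -3 + \left(4 + 0\right) = -3 + 4 = 1$)
$a{\left(v \right)} = - 142 v$ ($a{\left(v \right)} = - 71 \cdot 2 v = - 142 v$)
$\frac{1}{I{\left(N{\left(-6,-2 \right)} \right)} + a{\left(-68 \right)}} = \frac{1}{1 - -9656} = \frac{1}{1 + 9656} = \frac{1}{9657}$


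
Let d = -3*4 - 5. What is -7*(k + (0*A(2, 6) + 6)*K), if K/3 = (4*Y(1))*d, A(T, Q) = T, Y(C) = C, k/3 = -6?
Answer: 8694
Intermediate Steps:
k = -18 (k = 3*(-6) = -18)
d = -17 (d = -12 - 5 = -17)
K = -204 (K = 3*((4*1)*(-17)) = 3*(4*(-17)) = 3*(-68) = -204)
-7*(k + (0*A(2, 6) + 6)*K) = -7*(-18 + (0*2 + 6)*(-204)) = -7*(-18 + (0 + 6)*(-204)) = -7*(-18 + 6*(-204)) = -7*(-18 - 1224) = -7*(-1242) = 8694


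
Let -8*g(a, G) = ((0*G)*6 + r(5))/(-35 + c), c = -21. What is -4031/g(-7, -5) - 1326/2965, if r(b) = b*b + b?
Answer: -107089954/1779 ≈ -60197.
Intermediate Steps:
r(b) = b + b² (r(b) = b² + b = b + b²)
g(a, G) = 15/224 (g(a, G) = -((0*G)*6 + 5*(1 + 5))/(8*(-35 - 21)) = -(0*6 + 5*6)/(8*(-56)) = -(0 + 30)*(-1)/(8*56) = -15*(-1)/(4*56) = -⅛*(-15/28) = 15/224)
-4031/g(-7, -5) - 1326/2965 = -4031/15/224 - 1326/2965 = -4031*224/15 - 1326*1/2965 = -902944/15 - 1326/2965 = -107089954/1779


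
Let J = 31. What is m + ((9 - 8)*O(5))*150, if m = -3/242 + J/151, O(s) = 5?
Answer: 27413549/36542 ≈ 750.19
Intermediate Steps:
m = 7049/36542 (m = -3/242 + 31/151 = 7049/36542 ≈ 0.19290)
m + ((9 - 8)*O(5))*150 = 7049/36542 + ((9 - 8)*5)*150 = 7049/36542 + (1*5)*150 = 7049/36542 + 5*150 = 7049/36542 + 750 = 27413549/36542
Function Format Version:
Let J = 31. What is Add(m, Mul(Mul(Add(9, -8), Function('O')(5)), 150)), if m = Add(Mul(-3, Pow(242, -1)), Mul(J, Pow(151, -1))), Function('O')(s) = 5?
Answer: Rational(27413549, 36542) ≈ 750.19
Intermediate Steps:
m = Rational(7049, 36542) (m = Add(Mul(-3, Pow(242, -1)), Mul(31, Pow(151, -1))) = Add(Mul(-3, Rational(1, 242)), Mul(31, Rational(1, 151))) = Add(Rational(-3, 242), Rational(31, 151)) = Rational(7049, 36542) ≈ 0.19290)
Add(m, Mul(Mul(Add(9, -8), Function('O')(5)), 150)) = Add(Rational(7049, 36542), Mul(Mul(Add(9, -8), 5), 150)) = Add(Rational(7049, 36542), Mul(Mul(1, 5), 150)) = Add(Rational(7049, 36542), Mul(5, 150)) = Add(Rational(7049, 36542), 750) = Rational(27413549, 36542)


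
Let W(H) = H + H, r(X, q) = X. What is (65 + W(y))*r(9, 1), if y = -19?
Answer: 243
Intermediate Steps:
W(H) = 2*H
(65 + W(y))*r(9, 1) = (65 + 2*(-19))*9 = (65 - 38)*9 = 27*9 = 243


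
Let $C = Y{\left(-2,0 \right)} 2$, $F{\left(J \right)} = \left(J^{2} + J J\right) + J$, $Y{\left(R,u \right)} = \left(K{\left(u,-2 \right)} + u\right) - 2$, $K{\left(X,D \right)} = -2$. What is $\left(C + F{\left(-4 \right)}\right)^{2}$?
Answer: $400$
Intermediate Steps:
$Y{\left(R,u \right)} = -4 + u$ ($Y{\left(R,u \right)} = \left(-2 + u\right) - 2 = -4 + u$)
$F{\left(J \right)} = J + 2 J^{2}$ ($F{\left(J \right)} = \left(J^{2} + J^{2}\right) + J = 2 J^{2} + J = J + 2 J^{2}$)
$C = -8$ ($C = \left(-4 + 0\right) 2 = \left(-4\right) 2 = -8$)
$\left(C + F{\left(-4 \right)}\right)^{2} = \left(-8 - 4 \left(1 + 2 \left(-4\right)\right)\right)^{2} = \left(-8 - 4 \left(1 - 8\right)\right)^{2} = \left(-8 - -28\right)^{2} = \left(-8 + 28\right)^{2} = 20^{2} = 400$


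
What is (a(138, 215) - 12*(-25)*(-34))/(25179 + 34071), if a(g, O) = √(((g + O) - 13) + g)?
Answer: -68/395 + √478/59250 ≈ -0.17178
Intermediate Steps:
a(g, O) = √(-13 + O + 2*g) (a(g, O) = √(((O + g) - 13) + g) = √((-13 + O + g) + g) = √(-13 + O + 2*g))
(a(138, 215) - 12*(-25)*(-34))/(25179 + 34071) = (√(-13 + 215 + 2*138) - 12*(-25)*(-34))/(25179 + 34071) = (√(-13 + 215 + 276) + 300*(-34))/59250 = (√478 - 10200)*(1/59250) = (-10200 + √478)*(1/59250) = -68/395 + √478/59250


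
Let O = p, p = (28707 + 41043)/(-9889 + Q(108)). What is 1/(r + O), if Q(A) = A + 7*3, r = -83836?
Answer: -976/81830911 ≈ -1.1927e-5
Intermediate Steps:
Q(A) = 21 + A (Q(A) = A + 21 = 21 + A)
p = -6975/976 (p = (28707 + 41043)/(-9889 + (21 + 108)) = 69750/(-9889 + 129) = 69750/(-9760) = 69750*(-1/9760) = -6975/976 ≈ -7.1465)
O = -6975/976 ≈ -7.1465
1/(r + O) = 1/(-83836 - 6975/976) = 1/(-81830911/976) = -976/81830911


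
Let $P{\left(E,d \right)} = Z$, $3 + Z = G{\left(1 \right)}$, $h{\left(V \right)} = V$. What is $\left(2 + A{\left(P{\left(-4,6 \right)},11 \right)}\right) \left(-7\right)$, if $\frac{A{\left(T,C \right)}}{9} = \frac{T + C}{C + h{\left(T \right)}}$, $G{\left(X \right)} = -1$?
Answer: $-77$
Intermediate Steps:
$Z = -4$ ($Z = -3 - 1 = -4$)
$P{\left(E,d \right)} = -4$
$A{\left(T,C \right)} = 9$ ($A{\left(T,C \right)} = 9 \frac{T + C}{C + T} = 9 \frac{C + T}{C + T} = 9 \cdot 1 = 9$)
$\left(2 + A{\left(P{\left(-4,6 \right)},11 \right)}\right) \left(-7\right) = \left(2 + 9\right) \left(-7\right) = 11 \left(-7\right) = -77$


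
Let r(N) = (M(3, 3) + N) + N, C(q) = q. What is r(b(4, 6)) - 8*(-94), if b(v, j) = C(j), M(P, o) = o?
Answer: 767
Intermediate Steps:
b(v, j) = j
r(N) = 3 + 2*N (r(N) = (3 + N) + N = 3 + 2*N)
r(b(4, 6)) - 8*(-94) = (3 + 2*6) - 8*(-94) = (3 + 12) + 752 = 15 + 752 = 767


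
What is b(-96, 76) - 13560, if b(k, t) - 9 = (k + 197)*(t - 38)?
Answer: -9713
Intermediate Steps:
b(k, t) = 9 + (-38 + t)*(197 + k) (b(k, t) = 9 + (k + 197)*(t - 38) = 9 + (197 + k)*(-38 + t) = 9 + (-38 + t)*(197 + k))
b(-96, 76) - 13560 = (-7477 - 38*(-96) + 197*76 - 96*76) - 13560 = (-7477 + 3648 + 14972 - 7296) - 13560 = 3847 - 13560 = -9713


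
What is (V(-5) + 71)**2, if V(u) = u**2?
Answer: 9216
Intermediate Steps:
(V(-5) + 71)**2 = ((-5)**2 + 71)**2 = (25 + 71)**2 = 96**2 = 9216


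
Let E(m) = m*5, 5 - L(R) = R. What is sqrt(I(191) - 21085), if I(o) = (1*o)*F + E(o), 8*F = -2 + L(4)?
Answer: I*sqrt(322462)/4 ≈ 141.96*I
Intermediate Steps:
L(R) = 5 - R
E(m) = 5*m
F = -1/8 (F = (-2 + (5 - 1*4))/8 = (-2 + (5 - 4))/8 = (-2 + 1)/8 = (1/8)*(-1) = -1/8 ≈ -0.12500)
I(o) = 39*o/8 (I(o) = (1*o)*(-1/8) + 5*o = o*(-1/8) + 5*o = -o/8 + 5*o = 39*o/8)
sqrt(I(191) - 21085) = sqrt((39/8)*191 - 21085) = sqrt(7449/8 - 21085) = sqrt(-161231/8) = I*sqrt(322462)/4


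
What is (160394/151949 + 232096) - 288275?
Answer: -8536182477/151949 ≈ -56178.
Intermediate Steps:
(160394/151949 + 232096) - 288275 = 35266915498/151949 - 288275 = -8536182477/151949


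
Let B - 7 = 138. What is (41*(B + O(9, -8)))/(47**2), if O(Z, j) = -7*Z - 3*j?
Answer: 4346/2209 ≈ 1.9674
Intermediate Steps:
B = 145 (B = 7 + 138 = 145)
(41*(B + O(9, -8)))/(47**2) = (41*(145 + (-7*9 - 3*(-8))))/(47**2) = (41*(145 + (-63 + 24)))/2209 = (41*(145 - 39))*(1/2209) = (41*106)*(1/2209) = 4346*(1/2209) = 4346/2209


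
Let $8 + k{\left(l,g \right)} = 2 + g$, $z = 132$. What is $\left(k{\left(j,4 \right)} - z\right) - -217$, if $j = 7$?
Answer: $83$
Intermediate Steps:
$k{\left(l,g \right)} = -6 + g$ ($k{\left(l,g \right)} = -8 + \left(2 + g\right) = -6 + g$)
$\left(k{\left(j,4 \right)} - z\right) - -217 = \left(\left(-6 + 4\right) - 132\right) - -217 = \left(-2 - 132\right) + 217 = -134 + 217 = 83$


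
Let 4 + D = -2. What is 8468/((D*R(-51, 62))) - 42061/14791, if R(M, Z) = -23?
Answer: 59722885/1020579 ≈ 58.519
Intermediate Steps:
D = -6 (D = -4 - 2 = -6)
8468/((D*R(-51, 62))) - 42061/14791 = 8468/((-6*(-23))) - 42061/14791 = 8468/138 - 42061*1/14791 = 8468*(1/138) - 42061/14791 = 4234/69 - 42061/14791 = 59722885/1020579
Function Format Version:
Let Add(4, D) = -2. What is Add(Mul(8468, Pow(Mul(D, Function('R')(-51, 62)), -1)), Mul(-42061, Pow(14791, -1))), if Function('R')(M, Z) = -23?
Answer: Rational(59722885, 1020579) ≈ 58.519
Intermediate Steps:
D = -6 (D = Add(-4, -2) = -6)
Add(Mul(8468, Pow(Mul(D, Function('R')(-51, 62)), -1)), Mul(-42061, Pow(14791, -1))) = Add(Mul(8468, Pow(Mul(-6, -23), -1)), Mul(-42061, Pow(14791, -1))) = Add(Mul(8468, Pow(138, -1)), Mul(-42061, Rational(1, 14791))) = Add(Mul(8468, Rational(1, 138)), Rational(-42061, 14791)) = Add(Rational(4234, 69), Rational(-42061, 14791)) = Rational(59722885, 1020579)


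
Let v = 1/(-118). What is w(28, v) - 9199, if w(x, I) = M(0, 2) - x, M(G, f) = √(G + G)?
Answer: -9227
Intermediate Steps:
M(G, f) = √2*√G (M(G, f) = √(2*G) = √2*√G)
v = -1/118 ≈ -0.0084746
w(x, I) = -x (w(x, I) = √2*√0 - x = √2*0 - x = 0 - x = -x)
w(28, v) - 9199 = -1*28 - 9199 = -28 - 9199 = -9227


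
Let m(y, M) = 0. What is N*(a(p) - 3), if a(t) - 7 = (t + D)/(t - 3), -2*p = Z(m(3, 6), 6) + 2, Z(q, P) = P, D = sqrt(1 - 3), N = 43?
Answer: 1376/7 - 43*I*sqrt(2)/7 ≈ 196.57 - 8.6873*I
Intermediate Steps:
D = I*sqrt(2) (D = sqrt(-2) = I*sqrt(2) ≈ 1.4142*I)
p = -4 (p = -(6 + 2)/2 = -1/2*8 = -4)
a(t) = 7 + (t + I*sqrt(2))/(-3 + t) (a(t) = 7 + (t + I*sqrt(2))/(t - 3) = 7 + (t + I*sqrt(2))/(-3 + t))
N*(a(p) - 3) = 43*((-21 + 8*(-4) + I*sqrt(2))/(-3 - 4) - 3) = 43*((-21 - 32 + I*sqrt(2))/(-7) - 3) = 43*(-(-53 + I*sqrt(2))/7 - 3) = 43*((53/7 - I*sqrt(2)/7) - 3) = 43*(32/7 - I*sqrt(2)/7) = 1376/7 - 43*I*sqrt(2)/7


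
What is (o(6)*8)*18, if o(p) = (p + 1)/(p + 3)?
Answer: 112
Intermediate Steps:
o(p) = (1 + p)/(3 + p)
(o(6)*8)*18 = (((1 + 6)/(3 + 6))*8)*18 = ((7/9)*8)*18 = (56/9)*18 = 112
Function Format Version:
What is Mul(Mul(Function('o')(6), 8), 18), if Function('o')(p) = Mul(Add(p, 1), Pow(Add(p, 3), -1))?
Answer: 112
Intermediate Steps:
Function('o')(p) = Mul(Pow(Add(3, p), -1), Add(1, p)) (Function('o')(p) = Mul(Add(1, p), Pow(Add(3, p), -1)) = Mul(Pow(Add(3, p), -1), Add(1, p)))
Mul(Mul(Function('o')(6), 8), 18) = Mul(Mul(Mul(Pow(Add(3, 6), -1), Add(1, 6)), 8), 18) = Mul(Mul(Mul(Pow(9, -1), 7), 8), 18) = Mul(Mul(Mul(Rational(1, 9), 7), 8), 18) = Mul(Mul(Rational(7, 9), 8), 18) = Mul(Rational(56, 9), 18) = 112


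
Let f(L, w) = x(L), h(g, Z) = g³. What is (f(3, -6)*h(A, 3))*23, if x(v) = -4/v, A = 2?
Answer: -736/3 ≈ -245.33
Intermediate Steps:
f(L, w) = -4/L
(f(3, -6)*h(A, 3))*23 = (-4/3*2³)*23 = (-4*⅓*8)*23 = -4/3*8*23 = -32/3*23 = -736/3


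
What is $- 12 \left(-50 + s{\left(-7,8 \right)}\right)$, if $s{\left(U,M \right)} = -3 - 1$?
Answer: $648$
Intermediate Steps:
$s{\left(U,M \right)} = -4$
$- 12 \left(-50 + s{\left(-7,8 \right)}\right) = - 12 \left(-50 - 4\right) = \left(-12\right) \left(-54\right) = 648$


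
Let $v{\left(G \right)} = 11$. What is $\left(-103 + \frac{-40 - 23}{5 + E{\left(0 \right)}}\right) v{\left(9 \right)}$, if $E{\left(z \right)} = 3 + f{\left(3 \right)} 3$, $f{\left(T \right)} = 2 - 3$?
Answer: $- \frac{6358}{5} \approx -1271.6$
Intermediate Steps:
$f{\left(T \right)} = -1$
$E{\left(z \right)} = 0$ ($E{\left(z \right)} = 3 - 3 = 0$)
$\left(-103 + \frac{-40 - 23}{5 + E{\left(0 \right)}}\right) v{\left(9 \right)} = \left(-103 + \frac{-40 - 23}{5 + 0}\right) 11 = \left(-103 - \frac{63}{5}\right) 11 = \left(- \frac{578}{5}\right) 11 = - \frac{6358}{5}$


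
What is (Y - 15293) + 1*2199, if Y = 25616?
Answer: 12522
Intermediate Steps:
(Y - 15293) + 1*2199 = (25616 - 15293) + 1*2199 = 10323 + 2199 = 12522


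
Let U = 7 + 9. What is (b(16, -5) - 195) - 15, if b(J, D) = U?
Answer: -194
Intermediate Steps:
U = 16
b(J, D) = 16
(b(16, -5) - 195) - 15 = (16 - 195) - 15 = -179 - 15 = -194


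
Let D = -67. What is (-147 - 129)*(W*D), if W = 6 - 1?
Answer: 92460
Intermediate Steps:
W = 5
(-147 - 129)*(W*D) = (-147 - 129)*(5*(-67)) = -276*(-335) = 92460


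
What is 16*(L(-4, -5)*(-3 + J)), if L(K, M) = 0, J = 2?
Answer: 0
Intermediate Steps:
16*(L(-4, -5)*(-3 + J)) = 16*(0*(-3 + 2)) = 16*(0*(-1)) = 16*0 = 0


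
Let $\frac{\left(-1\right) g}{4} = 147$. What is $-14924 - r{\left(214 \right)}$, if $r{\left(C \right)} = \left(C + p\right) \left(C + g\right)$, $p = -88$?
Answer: $32200$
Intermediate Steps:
$g = -588$ ($g = \left(-4\right) 147 = -588$)
$r{\left(C \right)} = \left(-588 + C\right) \left(-88 + C\right)$ ($r{\left(C \right)} = \left(C - 88\right) \left(C - 588\right) = \left(-88 + C\right) \left(-588 + C\right) = \left(-588 + C\right) \left(-88 + C\right)$)
$-14924 - r{\left(214 \right)} = -14924 - \left(51744 + 214^{2} - 144664\right) = -14924 - \left(51744 + 45796 - 144664\right) = -14924 - -47124 = -14924 + 47124 = 32200$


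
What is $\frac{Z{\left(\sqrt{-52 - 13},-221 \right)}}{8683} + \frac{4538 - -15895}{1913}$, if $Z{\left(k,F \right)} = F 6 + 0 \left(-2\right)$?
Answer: $\frac{174883101}{16610579} \approx 10.528$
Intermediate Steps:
$Z{\left(k,F \right)} = 6 F$ ($Z{\left(k,F \right)} = 6 F + 0 = 6 F$)
$\frac{Z{\left(\sqrt{-52 - 13},-221 \right)}}{8683} + \frac{4538 - -15895}{1913} = \frac{6 \left(-221\right)}{8683} + \frac{4538 - -15895}{1913} = \left(-1326\right) \frac{1}{8683} + \left(4538 + 15895\right) \frac{1}{1913} = - \frac{1326}{8683} + 20433 \cdot \frac{1}{1913} = - \frac{1326}{8683} + \frac{20433}{1913} = \frac{174883101}{16610579}$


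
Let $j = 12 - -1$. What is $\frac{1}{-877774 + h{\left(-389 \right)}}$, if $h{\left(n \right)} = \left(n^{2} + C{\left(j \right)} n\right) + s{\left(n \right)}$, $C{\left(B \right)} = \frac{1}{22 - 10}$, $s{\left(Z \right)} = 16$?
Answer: $- \frac{12}{8717633} \approx -1.3765 \cdot 10^{-6}$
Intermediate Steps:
$j = 13$ ($j = 12 + 1 = 13$)
$C{\left(B \right)} = \frac{1}{12}$
$h{\left(n \right)} = 16 + n^{2} + \frac{n}{12}$ ($h{\left(n \right)} = \left(n^{2} + \frac{n}{12}\right) + 16 = 16 + n^{2} + \frac{n}{12}$)
$\frac{1}{-877774 + h{\left(-389 \right)}} = \frac{1}{-877774 + \left(16 + \left(-389\right)^{2} + \frac{1}{12} \left(-389\right)\right)} = \frac{1}{-877774 + \left(16 + 151321 - \frac{389}{12}\right)} = \frac{1}{-877774 + \frac{1815655}{12}} = \frac{1}{- \frac{8717633}{12}} = - \frac{12}{8717633}$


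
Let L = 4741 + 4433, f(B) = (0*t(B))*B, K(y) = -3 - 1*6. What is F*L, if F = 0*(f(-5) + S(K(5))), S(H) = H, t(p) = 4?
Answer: 0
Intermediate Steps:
K(y) = -9 (K(y) = -3 - 6 = -9)
f(B) = 0 (f(B) = (0*4)*B = 0*B = 0)
L = 9174
F = 0 (F = 0*(0 - 9) = 0*(-9) = 0)
F*L = 0*9174 = 0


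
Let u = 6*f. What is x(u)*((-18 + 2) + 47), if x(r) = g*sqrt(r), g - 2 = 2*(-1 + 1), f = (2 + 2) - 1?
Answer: 186*sqrt(2) ≈ 263.04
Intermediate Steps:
f = 3 (f = 4 - 1 = 3)
u = 18 (u = 6*3 = 18)
g = 2 (g = 2 + 2*(-1 + 1) = 2 + 2*0 = 2 + 0 = 2)
x(r) = 2*sqrt(r)
x(u)*((-18 + 2) + 47) = (2*sqrt(18))*((-18 + 2) + 47) = (2*(3*sqrt(2)))*(-16 + 47) = (6*sqrt(2))*31 = 186*sqrt(2)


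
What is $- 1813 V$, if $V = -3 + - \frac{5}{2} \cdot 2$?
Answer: $14504$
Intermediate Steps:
$V = -8$ ($V = -3 + \left(-5\right) \frac{1}{2} \cdot 2 = -3 - 5 = -8$)
$- 1813 V = \left(-1813\right) \left(-8\right) = 14504$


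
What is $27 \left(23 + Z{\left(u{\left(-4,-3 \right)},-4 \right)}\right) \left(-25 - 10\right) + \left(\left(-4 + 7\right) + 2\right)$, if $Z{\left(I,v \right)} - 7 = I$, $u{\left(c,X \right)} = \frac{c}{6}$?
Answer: $-27715$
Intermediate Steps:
$u{\left(c,X \right)} = \frac{c}{6}$ ($u{\left(c,X \right)} = c \frac{1}{6} = \frac{c}{6}$)
$Z{\left(I,v \right)} = 7 + I$
$27 \left(23 + Z{\left(u{\left(-4,-3 \right)},-4 \right)}\right) \left(-25 - 10\right) + \left(\left(-4 + 7\right) + 2\right) = 27 \left(23 + \left(7 + \frac{1}{6} \left(-4\right)\right)\right) \left(-25 - 10\right) + \left(\left(-4 + 7\right) + 2\right) = 27 \left(23 + \left(7 - \frac{2}{3}\right)\right) \left(-35\right) + \left(3 + 2\right) = 27 \left(23 + \frac{19}{3}\right) \left(-35\right) + 5 = 27 \cdot \frac{88}{3} \left(-35\right) + 5 = 27 \left(- \frac{3080}{3}\right) + 5 = -27720 + 5 = -27715$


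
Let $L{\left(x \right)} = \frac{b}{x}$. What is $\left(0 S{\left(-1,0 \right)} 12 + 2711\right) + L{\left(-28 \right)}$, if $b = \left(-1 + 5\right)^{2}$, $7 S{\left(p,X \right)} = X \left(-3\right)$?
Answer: $\frac{18973}{7} \approx 2710.4$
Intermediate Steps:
$S{\left(p,X \right)} = - \frac{3 X}{7}$ ($S{\left(p,X \right)} = \frac{X \left(-3\right)}{7} = \frac{\left(-3\right) X}{7} = - \frac{3 X}{7}$)
$b = 16$ ($b = 4^{2} = 16$)
$L{\left(x \right)} = \frac{16}{x}$
$\left(0 S{\left(-1,0 \right)} 12 + 2711\right) + L{\left(-28 \right)} = \left(0 \left(\left(- \frac{3}{7}\right) 0\right) 12 + 2711\right) + \frac{16}{-28} = \left(0 \cdot 0 \cdot 12 + 2711\right) + 16 \left(- \frac{1}{28}\right) = \left(0 \cdot 12 + 2711\right) - \frac{4}{7} = \left(0 + 2711\right) - \frac{4}{7} = 2711 - \frac{4}{7} = \frac{18973}{7}$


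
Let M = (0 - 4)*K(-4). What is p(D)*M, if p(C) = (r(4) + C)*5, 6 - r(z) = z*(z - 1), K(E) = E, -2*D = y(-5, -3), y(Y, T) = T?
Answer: -360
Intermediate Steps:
D = 3/2 (D = -½*(-3) = 3/2 ≈ 1.5000)
r(z) = 6 - z*(-1 + z) (r(z) = 6 - z*(z - 1) = 6 - z*(-1 + z))
M = 16 (M = (0 - 4)*(-4) = -4*(-4) = 16)
p(C) = -30 + 5*C (p(C) = ((6 + 4 - 1*4²) + C)*5 = ((6 + 4 - 1*16) + C)*5 = ((6 + 4 - 16) + C)*5 = (-6 + C)*5 = -30 + 5*C)
p(D)*M = (-30 + 5*(3/2))*16 = (-30 + 15/2)*16 = -45/2*16 = -360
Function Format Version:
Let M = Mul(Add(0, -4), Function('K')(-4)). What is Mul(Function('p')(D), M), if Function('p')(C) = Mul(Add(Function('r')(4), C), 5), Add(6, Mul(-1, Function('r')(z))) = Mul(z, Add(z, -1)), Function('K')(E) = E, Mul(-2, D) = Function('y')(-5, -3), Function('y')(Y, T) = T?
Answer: -360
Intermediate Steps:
D = Rational(3, 2) (D = Mul(Rational(-1, 2), -3) = Rational(3, 2) ≈ 1.5000)
Function('r')(z) = Add(6, Mul(-1, z, Add(-1, z))) (Function('r')(z) = Add(6, Mul(-1, Mul(z, Add(z, -1)))) = Add(6, Mul(-1, Mul(z, Add(-1, z)))) = Add(6, Mul(-1, z, Add(-1, z))))
M = 16 (M = Mul(Add(0, -4), -4) = Mul(-4, -4) = 16)
Function('p')(C) = Add(-30, Mul(5, C)) (Function('p')(C) = Mul(Add(Add(6, 4, Mul(-1, Pow(4, 2))), C), 5) = Mul(Add(Add(6, 4, Mul(-1, 16)), C), 5) = Mul(Add(Add(6, 4, -16), C), 5) = Mul(Add(-6, C), 5) = Add(-30, Mul(5, C)))
Mul(Function('p')(D), M) = Mul(Add(-30, Mul(5, Rational(3, 2))), 16) = Mul(Add(-30, Rational(15, 2)), 16) = Mul(Rational(-45, 2), 16) = -360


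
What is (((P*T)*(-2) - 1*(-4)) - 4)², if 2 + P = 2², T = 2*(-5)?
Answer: 1600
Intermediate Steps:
T = -10
P = 2 (P = -2 + 2² = -2 + 4 = 2)
(((P*T)*(-2) - 1*(-4)) - 4)² = (((2*(-10))*(-2) - 1*(-4)) - 4)² = ((-20*(-2) + 4) - 4)² = ((40 + 4) - 4)² = (44 - 4)² = 40² = 1600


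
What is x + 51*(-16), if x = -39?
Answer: -855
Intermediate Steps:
x + 51*(-16) = -39 + 51*(-16) = -39 - 816 = -855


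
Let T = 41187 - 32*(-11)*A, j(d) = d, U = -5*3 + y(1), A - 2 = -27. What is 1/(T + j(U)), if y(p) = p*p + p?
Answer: 1/32374 ≈ 3.0889e-5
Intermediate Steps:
A = -25 (A = 2 - 27 = -25)
y(p) = p + p² (y(p) = p² + p = p + p²)
U = -13 (U = -5*3 + 1*(1 + 1) = -15 + 1*2 = -15 + 2 = -13)
T = 32387 (T = 41187 - 32*(-11)*(-25) = 41187 - (-352)*(-25) = 41187 - 1*8800 = 41187 - 8800 = 32387)
1/(T + j(U)) = 1/(32387 - 13) = 1/32374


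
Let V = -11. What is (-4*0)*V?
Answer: 0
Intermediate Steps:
(-4*0)*V = -4*0*(-11) = 0*(-11) = 0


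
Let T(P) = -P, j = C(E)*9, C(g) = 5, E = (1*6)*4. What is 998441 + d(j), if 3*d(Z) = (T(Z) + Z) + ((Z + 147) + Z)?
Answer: 998520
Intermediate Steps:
E = 24 (E = 6*4 = 24)
j = 45 (j = 5*9 = 45)
d(Z) = 49 + 2*Z/3 (d(Z) = ((-Z + Z) + ((Z + 147) + Z))/3 = (0 + ((147 + Z) + Z))/3 = (0 + (147 + 2*Z))/3 = (147 + 2*Z)/3 = 49 + 2*Z/3)
998441 + d(j) = 998441 + (49 + (2/3)*45) = 998441 + (49 + 30) = 998441 + 79 = 998520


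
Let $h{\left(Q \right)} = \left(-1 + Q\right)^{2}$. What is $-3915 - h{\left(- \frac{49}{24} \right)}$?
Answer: $- \frac{2260369}{576} \approx -3924.3$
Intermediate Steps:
$-3915 - h{\left(- \frac{49}{24} \right)} = -3915 - \left(-1 - \frac{49}{24}\right)^{2} = -3915 - \left(- \frac{73}{24}\right)^{2} = -3915 - \frac{5329}{576} = - \frac{2260369}{576}$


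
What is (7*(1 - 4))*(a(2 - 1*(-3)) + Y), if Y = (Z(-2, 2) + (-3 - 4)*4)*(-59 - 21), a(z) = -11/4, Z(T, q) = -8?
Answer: -241689/4 ≈ -60422.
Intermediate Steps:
a(z) = -11/4 (a(z) = -11*¼ = -11/4)
Y = 2880 (Y = (-8 + (-3 - 4)*4)*(-59 - 21) = (-8 - 7*4)*(-80) = (-8 - 28)*(-80) = -36*(-80) = 2880)
(7*(1 - 4))*(a(2 - 1*(-3)) + Y) = (7*(1 - 4))*(-11/4 + 2880) = (7*(-3))*(11509/4) = -21*11509/4 = -241689/4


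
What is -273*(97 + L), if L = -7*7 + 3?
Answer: -13923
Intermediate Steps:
L = -46 (L = -49 + 3 = -46)
-273*(97 + L) = -273*(97 - 46) = -273*51 = -13923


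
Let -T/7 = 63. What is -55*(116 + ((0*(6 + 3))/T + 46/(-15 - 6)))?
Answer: -131450/21 ≈ -6259.5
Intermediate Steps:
T = -441 (T = -7*63 = -441)
-55*(116 + ((0*(6 + 3))/T + 46/(-15 - 6))) = -55*(116 + ((0*(6 + 3))/(-441) + 46/(-15 - 6))) = -55*(116 + ((0*9)*(-1/441) + 46/(-21))) = -55*(116 + (0*(-1/441) + 46*(-1/21))) = -55*(116 + (0 - 46/21)) = -55*(116 - 46/21) = -55*2390/21 = -131450/21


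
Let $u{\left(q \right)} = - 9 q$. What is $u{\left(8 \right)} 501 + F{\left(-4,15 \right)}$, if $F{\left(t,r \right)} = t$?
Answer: $-36076$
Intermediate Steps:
$u{\left(8 \right)} 501 + F{\left(-4,15 \right)} = \left(-9\right) 8 \cdot 501 - 4 = \left(-72\right) 501 - 4 = -36072 - 4 = -36076$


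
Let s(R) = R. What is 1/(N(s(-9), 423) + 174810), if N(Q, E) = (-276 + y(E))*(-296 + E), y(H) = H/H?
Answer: 1/139885 ≈ 7.1487e-6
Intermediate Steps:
y(H) = 1
N(Q, E) = 81400 - 275*E (N(Q, E) = (-276 + 1)*(-296 + E) = -275*(-296 + E) = 81400 - 275*E)
1/(N(s(-9), 423) + 174810) = 1/((81400 - 275*423) + 174810) = 1/((81400 - 116325) + 174810) = 1/(-34925 + 174810) = 1/139885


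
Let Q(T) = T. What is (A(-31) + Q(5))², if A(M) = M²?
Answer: 933156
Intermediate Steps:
(A(-31) + Q(5))² = ((-31)² + 5)² = (961 + 5)² = 966² = 933156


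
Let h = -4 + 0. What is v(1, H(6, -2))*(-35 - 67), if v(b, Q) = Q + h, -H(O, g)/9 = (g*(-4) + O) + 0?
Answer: 13260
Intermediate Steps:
h = -4
H(O, g) = -9*O + 36*g (H(O, g) = -9*((g*(-4) + O) + 0) = -9*((-4*g + O) + 0) = -9*((O - 4*g) + 0) = -9*(O - 4*g) = -9*O + 36*g)
v(b, Q) = -4 + Q (v(b, Q) = Q - 4 = -4 + Q)
v(1, H(6, -2))*(-35 - 67) = (-4 + (-9*6 + 36*(-2)))*(-35 - 67) = (-4 + (-54 - 72))*(-102) = (-4 - 126)*(-102) = -130*(-102) = 13260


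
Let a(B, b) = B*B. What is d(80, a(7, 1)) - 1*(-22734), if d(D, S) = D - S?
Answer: 22765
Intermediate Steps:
a(B, b) = B²
d(80, a(7, 1)) - 1*(-22734) = (80 - 1*7²) - 1*(-22734) = (80 - 1*49) + 22734 = (80 - 49) + 22734 = 31 + 22734 = 22765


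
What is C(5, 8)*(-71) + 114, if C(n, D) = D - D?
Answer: 114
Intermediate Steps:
C(n, D) = 0
C(5, 8)*(-71) + 114 = 0*(-71) + 114 = 0 + 114 = 114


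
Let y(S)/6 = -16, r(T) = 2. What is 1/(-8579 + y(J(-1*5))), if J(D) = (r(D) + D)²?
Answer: -1/8675 ≈ -0.00011527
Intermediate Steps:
J(D) = (2 + D)²
y(S) = -96 (y(S) = 6*(-16) = -96)
1/(-8579 + y(J(-1*5))) = 1/(-8579 - 96) = 1/(-8675) = -1/8675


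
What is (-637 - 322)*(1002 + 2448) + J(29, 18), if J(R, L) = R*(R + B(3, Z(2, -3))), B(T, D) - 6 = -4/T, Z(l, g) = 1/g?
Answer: -9922721/3 ≈ -3.3076e+6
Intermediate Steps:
B(T, D) = 6 - 4/T
J(R, L) = R*(14/3 + R) (J(R, L) = R*(R + (6 - 4/3)) = R*(R + 14/3) = R*(14/3 + R))
(-637 - 322)*(1002 + 2448) + J(29, 18) = (-637 - 322)*(1002 + 2448) + (1/3)*29*(14 + 3*29) = -959*3450 + (1/3)*29*(14 + 87) = -3308550 + (1/3)*29*101 = -3308550 + 2929/3 = -9922721/3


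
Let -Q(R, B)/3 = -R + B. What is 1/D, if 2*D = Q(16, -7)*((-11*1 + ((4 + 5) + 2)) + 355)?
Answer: 2/24495 ≈ 8.1649e-5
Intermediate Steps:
Q(R, B) = -3*B + 3*R (Q(R, B) = -3*(-R + B) = -3*(B - R) = -3*B + 3*R)
D = 24495/2 (D = ((-3*(-7) + 3*16)*((-11*1 + ((4 + 5) + 2)) + 355))/2 = ((21 + 48)*((-11 + (9 + 2)) + 355))/2 = (69*((-11 + 11) + 355))/2 = (69*(0 + 355))/2 = (69*355)/2 = (½)*24495 = 24495/2 ≈ 12248.)
1/D = 1/(24495/2) = 2/24495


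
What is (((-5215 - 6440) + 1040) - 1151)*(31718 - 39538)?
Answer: 92010120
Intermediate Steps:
(((-5215 - 6440) + 1040) - 1151)*(31718 - 39538) = ((-11655 + 1040) - 1151)*(-7820) = (-10615 - 1151)*(-7820) = -11766*(-7820) = 92010120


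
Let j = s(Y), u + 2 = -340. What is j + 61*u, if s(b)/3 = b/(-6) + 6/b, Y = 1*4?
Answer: -41719/2 ≈ -20860.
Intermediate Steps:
u = -342 (u = -2 - 340 = -342)
Y = 4
s(b) = 18/b - b/2 (s(b) = 3*(b/(-6) + 6/b) = 3*(b*(-⅙) + 6/b) = 3*(-b/6 + 6/b) = 3*(6/b - b/6) = 18/b - b/2)
j = 5/2 (j = 18/4 - ½*4 = 18*(¼) - 2 = 9/2 - 2 = 5/2 ≈ 2.5000)
j + 61*u = 5/2 + 61*(-342) = 5/2 - 20862 = -41719/2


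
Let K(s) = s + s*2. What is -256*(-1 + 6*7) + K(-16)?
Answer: -10544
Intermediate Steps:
K(s) = 3*s (K(s) = s + 2*s = 3*s)
-256*(-1 + 6*7) + K(-16) = -256*(-1 + 6*7) + 3*(-16) = -256*(-1 + 42) - 48 = -256*41 - 48 = -10496 - 48 = -10544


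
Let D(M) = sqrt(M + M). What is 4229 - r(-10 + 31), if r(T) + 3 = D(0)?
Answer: 4232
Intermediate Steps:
D(M) = sqrt(2)*sqrt(M) (D(M) = sqrt(2*M) = sqrt(2)*sqrt(M))
r(T) = -3 (r(T) = -3 + sqrt(2)*sqrt(0) = -3 + sqrt(2)*0 = -3 + 0 = -3)
4229 - r(-10 + 31) = 4229 - 1*(-3) = 4229 + 3 = 4232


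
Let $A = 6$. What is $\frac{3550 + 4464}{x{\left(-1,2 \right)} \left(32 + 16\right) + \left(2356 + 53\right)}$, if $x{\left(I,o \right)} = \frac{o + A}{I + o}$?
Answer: $\frac{8014}{2793} \approx 2.8693$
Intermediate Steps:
$x{\left(I,o \right)} = \frac{6 + o}{I + o}$ ($x{\left(I,o \right)} = \frac{o + 6}{I + o} = \frac{6 + o}{I + o}$)
$\frac{3550 + 4464}{x{\left(-1,2 \right)} \left(32 + 16\right) + \left(2356 + 53\right)} = \frac{3550 + 4464}{\frac{6 + 2}{-1 + 2} \left(32 + 16\right) + \left(2356 + 53\right)} = \frac{8014}{1^{-1} \cdot 8 \cdot 48 + 2409} = \frac{8014}{1 \cdot 8 \cdot 48 + 2409} = \frac{8014}{8 \cdot 48 + 2409} = \frac{8014}{384 + 2409} = \frac{8014}{2793}$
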